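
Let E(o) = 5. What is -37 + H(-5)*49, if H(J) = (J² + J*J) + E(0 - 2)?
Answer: 2658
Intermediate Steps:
H(J) = 5 + 2*J² (H(J) = (J² + J*J) + 5 = (J² + J²) + 5 = 2*J² + 5 = 5 + 2*J²)
-37 + H(-5)*49 = -37 + (5 + 2*(-5)²)*49 = -37 + (5 + 2*25)*49 = -37 + (5 + 50)*49 = -37 + 55*49 = -37 + 2695 = 2658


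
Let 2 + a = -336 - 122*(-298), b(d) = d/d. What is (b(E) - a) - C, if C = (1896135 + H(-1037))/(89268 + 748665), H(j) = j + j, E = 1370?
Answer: -30181726922/837933 ≈ -36019.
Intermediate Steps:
b(d) = 1
a = 36018 (a = -2 + (-336 - 122*(-298)) = -2 + (-336 + 36356) = -2 + 36020 = 36018)
H(j) = 2*j
C = 1894061/837933 (C = (1896135 + 2*(-1037))/(89268 + 748665) = (1896135 - 2074)/837933 = 1894061*(1/837933) = 1894061/837933 ≈ 2.2604)
(b(E) - a) - C = (1 - 1*36018) - 1*1894061/837933 = (1 - 36018) - 1894061/837933 = -36017 - 1894061/837933 = -30181726922/837933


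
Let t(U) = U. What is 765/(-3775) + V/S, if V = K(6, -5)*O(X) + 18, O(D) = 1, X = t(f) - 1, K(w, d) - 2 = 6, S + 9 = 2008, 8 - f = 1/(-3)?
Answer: -286217/1509245 ≈ -0.18964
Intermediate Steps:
f = 25/3 (f = 8 - 1/(-3) = 8 - 1*(-⅓) = 8 + ⅓ = 25/3 ≈ 8.3333)
S = 1999 (S = -9 + 2008 = 1999)
K(w, d) = 8 (K(w, d) = 2 + 6 = 8)
X = 22/3 (X = 25/3 - 1 = 22/3 ≈ 7.3333)
V = 26 (V = 8*1 + 18 = 8 + 18 = 26)
765/(-3775) + V/S = 765/(-3775) + 26/1999 = 765*(-1/3775) + 26*(1/1999) = -153/755 + 26/1999 = -286217/1509245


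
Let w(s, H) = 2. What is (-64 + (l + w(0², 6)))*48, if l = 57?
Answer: -240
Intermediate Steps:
(-64 + (l + w(0², 6)))*48 = (-64 + (57 + 2))*48 = (-64 + 59)*48 = -5*48 = -240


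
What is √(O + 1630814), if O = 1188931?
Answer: 3*√313305 ≈ 1679.2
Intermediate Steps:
√(O + 1630814) = √(1188931 + 1630814) = √2819745 = 3*√313305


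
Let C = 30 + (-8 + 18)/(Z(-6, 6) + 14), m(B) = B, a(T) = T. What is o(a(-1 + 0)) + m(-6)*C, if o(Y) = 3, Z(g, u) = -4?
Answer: -183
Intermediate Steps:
C = 31 (C = 30 + (-8 + 18)/(-4 + 14) = 30 + 10/10 = 30 + 10*(⅒) = 30 + 1 = 31)
o(a(-1 + 0)) + m(-6)*C = 3 - 6*31 = 3 - 186 = -183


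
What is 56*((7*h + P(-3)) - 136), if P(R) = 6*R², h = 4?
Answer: -3024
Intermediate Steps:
56*((7*h + P(-3)) - 136) = 56*((7*4 + 6*(-3)²) - 136) = 56*((28 + 6*9) - 136) = 56*((28 + 54) - 136) = 56*(82 - 136) = 56*(-54) = -3024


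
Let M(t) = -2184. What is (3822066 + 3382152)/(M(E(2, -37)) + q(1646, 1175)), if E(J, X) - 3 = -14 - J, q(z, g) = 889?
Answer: -1029174/185 ≈ -5563.1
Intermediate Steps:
E(J, X) = -11 - J (E(J, X) = 3 + (-14 - J) = -11 - J)
(3822066 + 3382152)/(M(E(2, -37)) + q(1646, 1175)) = (3822066 + 3382152)/(-2184 + 889) = 7204218/(-1295) = 7204218*(-1/1295) = -1029174/185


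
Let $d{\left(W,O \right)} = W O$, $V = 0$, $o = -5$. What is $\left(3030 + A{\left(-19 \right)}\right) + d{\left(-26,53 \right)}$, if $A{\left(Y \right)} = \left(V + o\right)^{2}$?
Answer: $1677$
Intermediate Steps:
$d{\left(W,O \right)} = O W$
$A{\left(Y \right)} = 25$ ($A{\left(Y \right)} = \left(0 - 5\right)^{2} = \left(-5\right)^{2} = 25$)
$\left(3030 + A{\left(-19 \right)}\right) + d{\left(-26,53 \right)} = \left(3030 + 25\right) + 53 \left(-26\right) = 3055 - 1378 = 1677$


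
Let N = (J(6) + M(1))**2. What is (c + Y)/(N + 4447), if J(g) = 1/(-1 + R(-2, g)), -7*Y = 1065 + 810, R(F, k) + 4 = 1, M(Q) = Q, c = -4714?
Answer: -557968/498127 ≈ -1.1201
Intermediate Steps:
R(F, k) = -3 (R(F, k) = -4 + 1 = -3)
Y = -1875/7 (Y = -(1065 + 810)/7 = -1/7*1875 = -1875/7 ≈ -267.86)
J(g) = -1/4 (J(g) = 1/(-1 - 3) = 1/(-4) = -1/4)
N = 9/16 (N = (-1/4 + 1)**2 = (3/4)**2 = 9/16 ≈ 0.56250)
(c + Y)/(N + 4447) = (-4714 - 1875/7)/(9/16 + 4447) = -34873/(7*71161/16) = -34873/7*16/71161 = -557968/498127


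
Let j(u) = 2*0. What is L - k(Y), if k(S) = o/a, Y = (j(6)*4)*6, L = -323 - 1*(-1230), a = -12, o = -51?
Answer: 3611/4 ≈ 902.75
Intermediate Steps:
j(u) = 0
L = 907 (L = -323 + 1230 = 907)
Y = 0 (Y = (0*4)*6 = 0*6 = 0)
k(S) = 17/4 (k(S) = -51/(-12) = -51*(-1/12) = 17/4)
L - k(Y) = 907 - 1*17/4 = 907 - 17/4 = 3611/4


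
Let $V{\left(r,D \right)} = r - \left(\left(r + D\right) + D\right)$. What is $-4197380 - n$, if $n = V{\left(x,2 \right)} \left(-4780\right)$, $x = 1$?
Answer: $-4216500$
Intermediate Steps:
$V{\left(r,D \right)} = - 2 D$ ($V{\left(r,D \right)} = r - \left(\left(D + r\right) + D\right) = r - \left(r + 2 D\right) = - 2 D$)
$n = 19120$ ($n = \left(-2\right) 2 \left(-4780\right) = \left(-4\right) \left(-4780\right) = 19120$)
$-4197380 - n = -4197380 - 19120 = -4216500$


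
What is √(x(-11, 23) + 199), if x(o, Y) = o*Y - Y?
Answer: I*√77 ≈ 8.775*I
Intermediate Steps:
x(o, Y) = -Y + Y*o (x(o, Y) = Y*o - Y = -Y + Y*o)
√(x(-11, 23) + 199) = √(23*(-1 - 11) + 199) = √(23*(-12) + 199) = √(-276 + 199) = √(-77) = I*√77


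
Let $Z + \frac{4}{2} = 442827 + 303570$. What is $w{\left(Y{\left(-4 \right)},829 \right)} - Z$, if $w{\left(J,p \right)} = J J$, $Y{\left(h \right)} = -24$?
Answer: $-745819$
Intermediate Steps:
$w{\left(J,p \right)} = J^{2}$
$Z = 746395$ ($Z = -2 + \left(442827 + 303570\right) = -2 + 746397 = 746395$)
$w{\left(Y{\left(-4 \right)},829 \right)} - Z = \left(-24\right)^{2} - 746395 = 576 - 746395 = -745819$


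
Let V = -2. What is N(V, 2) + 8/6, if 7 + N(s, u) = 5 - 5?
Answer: -17/3 ≈ -5.6667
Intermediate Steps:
N(s, u) = -7 (N(s, u) = -7 + (5 - 5) = -7 + 0 = -7)
N(V, 2) + 8/6 = -7 + 8/6 = -7 + 8*(1/6) = -7 + 4/3 = -17/3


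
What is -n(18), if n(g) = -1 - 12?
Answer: 13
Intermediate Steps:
n(g) = -13
-n(18) = -1*(-13) = 13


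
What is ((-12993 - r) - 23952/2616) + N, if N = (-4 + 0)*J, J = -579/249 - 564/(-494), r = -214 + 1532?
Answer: -31989369857/2234609 ≈ -14315.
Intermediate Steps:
r = 1318
J = -24265/20501 (J = -579*1/249 - 564*(-1/494) = -193/83 + 282/247 = -24265/20501 ≈ -1.1836)
N = 97060/20501 (N = (-4 + 0)*(-24265/20501) = -4*(-24265/20501) = 97060/20501 ≈ 4.7344)
((-12993 - r) - 23952/2616) + N = ((-12993 - 1*1318) - 23952/2616) + 97060/20501 = ((-12993 - 1318) - 23952*1/2616) + 97060/20501 = (-14311 - 998/109) + 97060/20501 = -1560897/109 + 97060/20501 = -31989369857/2234609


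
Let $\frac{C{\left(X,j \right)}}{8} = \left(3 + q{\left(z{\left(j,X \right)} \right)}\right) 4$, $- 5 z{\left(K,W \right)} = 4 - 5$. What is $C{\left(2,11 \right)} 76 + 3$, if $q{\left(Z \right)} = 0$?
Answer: $7299$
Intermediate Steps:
$z{\left(K,W \right)} = \frac{1}{5}$ ($z{\left(K,W \right)} = - \frac{4 - 5}{5} = \left(- \frac{1}{5}\right) \left(-1\right) = \frac{1}{5}$)
$C{\left(X,j \right)} = 96$ ($C{\left(X,j \right)} = 8 \left(3 + 0\right) 4 = 8 \cdot 3 \cdot 4 = 8 \cdot 12 = 96$)
$C{\left(2,11 \right)} 76 + 3 = 96 \cdot 76 + 3 = 7296 + 3 = 7299$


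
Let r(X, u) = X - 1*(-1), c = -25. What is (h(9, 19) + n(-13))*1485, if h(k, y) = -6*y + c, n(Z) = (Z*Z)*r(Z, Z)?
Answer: -3217995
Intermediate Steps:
r(X, u) = 1 + X (r(X, u) = X + 1 = 1 + X)
n(Z) = Z**2*(1 + Z) (n(Z) = (Z*Z)*(1 + Z) = Z**2*(1 + Z))
h(k, y) = -25 - 6*y (h(k, y) = -6*y - 25 = -25 - 6*y)
(h(9, 19) + n(-13))*1485 = ((-25 - 6*19) + (-13)**2*(1 - 13))*1485 = ((-25 - 114) + 169*(-12))*1485 = (-139 - 2028)*1485 = -2167*1485 = -3217995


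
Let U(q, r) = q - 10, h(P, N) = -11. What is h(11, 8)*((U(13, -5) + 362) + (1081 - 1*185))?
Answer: -13871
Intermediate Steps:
U(q, r) = -10 + q
h(11, 8)*((U(13, -5) + 362) + (1081 - 1*185)) = -11*(((-10 + 13) + 362) + (1081 - 1*185)) = -11*((3 + 362) + (1081 - 185)) = -11*(365 + 896) = -11*1261 = -13871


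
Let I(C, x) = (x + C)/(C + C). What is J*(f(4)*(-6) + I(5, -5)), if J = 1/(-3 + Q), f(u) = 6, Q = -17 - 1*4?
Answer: 3/2 ≈ 1.5000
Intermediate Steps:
Q = -21 (Q = -17 - 4 = -21)
I(C, x) = (C + x)/(2*C) (I(C, x) = (C + x)/((2*C)) = (C + x)*(1/(2*C)) = (C + x)/(2*C))
J = -1/24 (J = 1/(-3 - 21) = 1/(-24) = -1/24 ≈ -0.041667)
J*(f(4)*(-6) + I(5, -5)) = -(6*(-6) + (½)*(5 - 5)/5)/24 = -(-36 + (½)*(⅕)*0)/24 = -(-36 + 0)/24 = -1/24*(-36) = 3/2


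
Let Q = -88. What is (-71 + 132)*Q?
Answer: -5368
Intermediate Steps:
(-71 + 132)*Q = (-71 + 132)*(-88) = 61*(-88) = -5368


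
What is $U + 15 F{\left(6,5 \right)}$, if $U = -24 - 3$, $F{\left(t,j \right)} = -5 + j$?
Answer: $-27$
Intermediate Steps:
$U = -27$
$U + 15 F{\left(6,5 \right)} = -27 + 15 \left(-5 + 5\right) = -27 + 15 \cdot 0 = -27 + 0 = -27$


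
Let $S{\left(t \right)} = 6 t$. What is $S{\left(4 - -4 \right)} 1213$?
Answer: $58224$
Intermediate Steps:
$S{\left(4 - -4 \right)} 1213 = 6 \left(4 - -4\right) 1213 = 6 \left(4 + 4\right) 1213 = 6 \cdot 8 \cdot 1213 = 48 \cdot 1213 = 58224$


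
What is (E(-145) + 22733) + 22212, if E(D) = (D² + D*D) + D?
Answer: 86850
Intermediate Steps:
E(D) = D + 2*D² (E(D) = (D² + D²) + D = 2*D² + D = D + 2*D²)
(E(-145) + 22733) + 22212 = (-145*(1 + 2*(-145)) + 22733) + 22212 = (-145*(1 - 290) + 22733) + 22212 = (-145*(-289) + 22733) + 22212 = (41905 + 22733) + 22212 = 64638 + 22212 = 86850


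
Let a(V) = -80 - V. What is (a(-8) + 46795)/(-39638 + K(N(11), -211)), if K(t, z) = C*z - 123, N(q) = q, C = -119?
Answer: -46723/14652 ≈ -3.1888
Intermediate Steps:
K(t, z) = -123 - 119*z (K(t, z) = -119*z - 123 = -123 - 119*z)
(a(-8) + 46795)/(-39638 + K(N(11), -211)) = ((-80 - 1*(-8)) + 46795)/(-39638 + (-123 - 119*(-211))) = ((-80 + 8) + 46795)/(-39638 + (-123 + 25109)) = (-72 + 46795)/(-39638 + 24986) = 46723/(-14652) = 46723*(-1/14652) = -46723/14652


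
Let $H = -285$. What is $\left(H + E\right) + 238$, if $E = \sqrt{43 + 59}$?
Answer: $-47 + \sqrt{102} \approx -36.901$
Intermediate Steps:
$E = \sqrt{102} \approx 10.1$
$\left(H + E\right) + 238 = \left(-285 + \sqrt{102}\right) + 238 = -47 + \sqrt{102}$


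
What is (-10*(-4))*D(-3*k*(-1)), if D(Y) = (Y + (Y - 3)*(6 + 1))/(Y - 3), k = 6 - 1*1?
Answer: 330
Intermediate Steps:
k = 5 (k = 6 - 1 = 5)
D(Y) = (-21 + 8*Y)/(-3 + Y) (D(Y) = (Y + (-3 + Y)*7)/(-3 + Y) = (Y + (-21 + 7*Y))/(-3 + Y) = (-21 + 8*Y)/(-3 + Y))
(-10*(-4))*D(-3*k*(-1)) = (-10*(-4))*((-21 + 8*(-3*5*(-1)))/(-3 - 3*5*(-1))) = 40*((-21 + 8*(-15*(-1)))/(-3 - 15*(-1))) = 40*((-21 + 8*15)/(-3 + 15)) = 40*((-21 + 120)/12) = 40*((1/12)*99) = 40*(33/4) = 330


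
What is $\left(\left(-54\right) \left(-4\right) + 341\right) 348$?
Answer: $193836$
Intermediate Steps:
$\left(\left(-54\right) \left(-4\right) + 341\right) 348 = \left(216 + 341\right) 348 = 557 \cdot 348 = 193836$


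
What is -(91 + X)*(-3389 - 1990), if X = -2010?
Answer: -10322301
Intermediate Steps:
-(91 + X)*(-3389 - 1990) = -(91 - 2010)*(-3389 - 1990) = -(-1919)*(-5379) = -1*10322301 = -10322301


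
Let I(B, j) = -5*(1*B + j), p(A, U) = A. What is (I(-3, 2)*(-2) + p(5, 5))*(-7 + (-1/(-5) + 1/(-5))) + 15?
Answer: 50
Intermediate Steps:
I(B, j) = -5*B - 5*j (I(B, j) = -5*(B + j) = -5*B - 5*j)
(I(-3, 2)*(-2) + p(5, 5))*(-7 + (-1/(-5) + 1/(-5))) + 15 = ((-5*(-3) - 5*2)*(-2) + 5)*(-7 + (-1/(-5) + 1/(-5))) + 15 = ((15 - 10)*(-2) + 5)*(-7 + (-1*(-⅕) + 1*(-⅕))) + 15 = (5*(-2) + 5)*(-7 + (⅕ - ⅕)) + 15 = (-10 + 5)*(-7 + 0) + 15 = -5*(-7) + 15 = 35 + 15 = 50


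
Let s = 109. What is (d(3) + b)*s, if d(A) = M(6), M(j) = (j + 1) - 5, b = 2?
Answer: 436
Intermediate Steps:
M(j) = -4 + j (M(j) = (1 + j) - 5 = -4 + j)
d(A) = 2 (d(A) = -4 + 6 = 2)
(d(3) + b)*s = (2 + 2)*109 = 4*109 = 436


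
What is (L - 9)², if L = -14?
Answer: 529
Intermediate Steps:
(L - 9)² = (-14 - 9)² = (-23)² = 529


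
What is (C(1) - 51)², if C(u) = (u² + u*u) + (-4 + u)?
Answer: 2704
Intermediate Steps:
C(u) = -4 + u + 2*u² (C(u) = (u² + u²) + (-4 + u) = 2*u² + (-4 + u) = -4 + u + 2*u²)
(C(1) - 51)² = ((-4 + 1 + 2*1²) - 51)² = ((-4 + 1 + 2*1) - 51)² = ((-4 + 1 + 2) - 51)² = (-1 - 51)² = (-52)² = 2704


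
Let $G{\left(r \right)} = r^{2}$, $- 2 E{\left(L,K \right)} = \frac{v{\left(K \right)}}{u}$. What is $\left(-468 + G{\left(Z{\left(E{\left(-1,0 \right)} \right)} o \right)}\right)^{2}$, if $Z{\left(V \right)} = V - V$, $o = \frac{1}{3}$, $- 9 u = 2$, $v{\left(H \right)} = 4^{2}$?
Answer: $219024$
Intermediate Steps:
$v{\left(H \right)} = 16$
$u = - \frac{2}{9}$ ($u = \left(- \frac{1}{9}\right) 2 = - \frac{2}{9} \approx -0.22222$)
$o = \frac{1}{3} \approx 0.33333$
$E{\left(L,K \right)} = 36$ ($E{\left(L,K \right)} = - \frac{16 \frac{1}{- \frac{2}{9}}}{2} = - \frac{16 \left(- \frac{9}{2}\right)}{2} = \left(- \frac{1}{2}\right) \left(-72\right) = 36$)
$Z{\left(V \right)} = 0$
$\left(-468 + G{\left(Z{\left(E{\left(-1,0 \right)} \right)} o \right)}\right)^{2} = \left(-468 + \left(0 \cdot \frac{1}{3}\right)^{2}\right)^{2} = \left(-468 + 0^{2}\right)^{2} = \left(-468 + 0\right)^{2} = \left(-468\right)^{2} = 219024$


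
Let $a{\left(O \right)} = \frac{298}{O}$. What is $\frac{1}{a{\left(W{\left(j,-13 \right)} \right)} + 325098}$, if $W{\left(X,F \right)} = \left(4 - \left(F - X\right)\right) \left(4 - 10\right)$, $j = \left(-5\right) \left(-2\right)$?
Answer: $\frac{81}{26332789} \approx 3.076 \cdot 10^{-6}$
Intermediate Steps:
$j = 10$
$W{\left(X,F \right)} = -24 - 6 X + 6 F$ ($W{\left(X,F \right)} = \left(4 + X - F\right) \left(-6\right) = -24 - 6 X + 6 F$)
$\frac{1}{a{\left(W{\left(j,-13 \right)} \right)} + 325098} = \frac{1}{\frac{298}{-24 - 60 + 6 \left(-13\right)} + 325098} = \frac{1}{\frac{298}{-24 - 60 - 78} + 325098} = \frac{1}{\frac{298}{-162} + 325098} = \frac{1}{298 \left(- \frac{1}{162}\right) + 325098} = \frac{1}{- \frac{149}{81} + 325098} = \frac{1}{\frac{26332789}{81}} = \frac{81}{26332789}$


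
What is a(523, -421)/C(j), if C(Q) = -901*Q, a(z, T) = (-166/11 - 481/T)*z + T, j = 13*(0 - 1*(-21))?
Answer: 35732836/1139100963 ≈ 0.031369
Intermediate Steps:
j = 273 (j = 13*(0 + 21) = 13*21 = 273)
a(z, T) = T + z*(-166/11 - 481/T) (a(z, T) = (-166*1/11 - 481/T)*z + T = (-166/11 - 481/T)*z + T = z*(-166/11 - 481/T) + T = T + z*(-166/11 - 481/T))
a(523, -421)/C(j) = (-421 - 166/11*523 - 481*523/(-421))/((-901*273)) = (-421 - 86818/11 - 481*523*(-1/421))/(-245973) = (-421 - 86818/11 + 251563/421)*(-1/245973) = -35732836/4631*(-1/245973) = 35732836/1139100963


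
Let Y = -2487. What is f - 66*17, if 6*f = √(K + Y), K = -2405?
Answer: -1122 + I*√1223/3 ≈ -1122.0 + 11.657*I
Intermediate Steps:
f = I*√1223/3 (f = √(-2405 - 2487)/6 = √(-4892)/6 = (2*I*√1223)/6 = I*√1223/3 ≈ 11.657*I)
f - 66*17 = I*√1223/3 - 66*17 = I*√1223/3 - 1122 = -1122 + I*√1223/3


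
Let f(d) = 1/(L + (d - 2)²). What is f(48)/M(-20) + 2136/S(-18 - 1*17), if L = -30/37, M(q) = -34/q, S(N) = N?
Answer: -1420918397/23282945 ≈ -61.028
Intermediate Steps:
L = -30/37 (L = -30*1/37 = -30/37 ≈ -0.81081)
f(d) = 1/(-30/37 + (-2 + d)²) (f(d) = 1/(-30/37 + (d - 2)²) = 1/(-30/37 + (-2 + d)²))
f(48)/M(-20) + 2136/S(-18 - 1*17) = (37/(-30 + 37*(-2 + 48)²))/((-34/(-20))) + 2136/(-18 - 1*17) = (37/(-30 + 37*46²))/((-34*(-1/20))) + 2136/(-18 - 17) = (37/(-30 + 37*2116))/(17/10) + 2136/(-35) = (37/(-30 + 78292))*(10/17) + 2136*(-1/35) = (37/78262)*(10/17) - 2136/35 = 185/665227 - 2136/35 = -1420918397/23282945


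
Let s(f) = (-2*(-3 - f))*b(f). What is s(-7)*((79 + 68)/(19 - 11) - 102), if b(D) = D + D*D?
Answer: 28098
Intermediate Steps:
b(D) = D + D²
s(f) = f*(1 + f)*(6 + 2*f) (s(f) = (-2*(-3 - f))*(f*(1 + f)) = (6 + 2*f)*(f*(1 + f)) = f*(1 + f)*(6 + 2*f))
s(-7)*((79 + 68)/(19 - 11) - 102) = (2*(-7)*(1 - 7)*(3 - 7))*((79 + 68)/(19 - 11) - 102) = (2*(-7)*(-6)*(-4))*(147/8 - 102) = -336*(147*(⅛) - 102) = -336*(147/8 - 102) = -336*(-669/8) = 28098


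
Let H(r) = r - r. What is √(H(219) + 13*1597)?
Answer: √20761 ≈ 144.09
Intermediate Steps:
H(r) = 0
√(H(219) + 13*1597) = √(0 + 13*1597) = √(0 + 20761) = √20761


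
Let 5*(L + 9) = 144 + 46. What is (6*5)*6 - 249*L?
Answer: -7041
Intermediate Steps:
L = 29 (L = -9 + (144 + 46)/5 = -9 + (⅕)*190 = -9 + 38 = 29)
(6*5)*6 - 249*L = (6*5)*6 - 249*29 = 30*6 - 7221 = 180 - 7221 = -7041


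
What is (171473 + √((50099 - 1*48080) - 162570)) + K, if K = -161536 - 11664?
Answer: -1727 + 3*I*√17839 ≈ -1727.0 + 400.69*I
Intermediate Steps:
K = -173200
(171473 + √((50099 - 1*48080) - 162570)) + K = (171473 + √((50099 - 1*48080) - 162570)) - 173200 = (171473 + √((50099 - 48080) - 162570)) - 173200 = (171473 + √(2019 - 162570)) - 173200 = (171473 + √(-160551)) - 173200 = (171473 + 3*I*√17839) - 173200 = -1727 + 3*I*√17839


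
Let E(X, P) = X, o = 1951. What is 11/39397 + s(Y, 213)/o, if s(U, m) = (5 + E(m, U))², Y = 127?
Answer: 1872324489/76863547 ≈ 24.359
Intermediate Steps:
s(U, m) = (5 + m)²
11/39397 + s(Y, 213)/o = 11/39397 + (5 + 213)²/1951 = 11*(1/39397) + 218²*(1/1951) = 11/39397 + 47524*(1/1951) = 11/39397 + 47524/1951 = 1872324489/76863547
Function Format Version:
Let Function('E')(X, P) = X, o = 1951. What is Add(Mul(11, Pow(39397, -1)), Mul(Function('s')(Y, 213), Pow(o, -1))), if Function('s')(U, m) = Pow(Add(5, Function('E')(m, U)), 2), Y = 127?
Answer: Rational(1872324489, 76863547) ≈ 24.359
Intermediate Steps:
Function('s')(U, m) = Pow(Add(5, m), 2)
Add(Mul(11, Pow(39397, -1)), Mul(Function('s')(Y, 213), Pow(o, -1))) = Add(Mul(11, Pow(39397, -1)), Mul(Pow(Add(5, 213), 2), Pow(1951, -1))) = Add(Mul(11, Rational(1, 39397)), Mul(Pow(218, 2), Rational(1, 1951))) = Add(Rational(11, 39397), Mul(47524, Rational(1, 1951))) = Add(Rational(11, 39397), Rational(47524, 1951)) = Rational(1872324489, 76863547)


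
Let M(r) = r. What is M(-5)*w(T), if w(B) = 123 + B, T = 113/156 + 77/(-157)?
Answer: -15091225/24492 ≈ -616.17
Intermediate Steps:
T = 5729/24492 (T = 113*(1/156) + 77*(-1/157) = 113/156 - 77/157 = 5729/24492 ≈ 0.23391)
M(-5)*w(T) = -5*(123 + 5729/24492) = -5*3018245/24492 = -15091225/24492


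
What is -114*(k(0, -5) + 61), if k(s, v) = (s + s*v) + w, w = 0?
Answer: -6954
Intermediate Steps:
k(s, v) = s + s*v (k(s, v) = (s + s*v) + 0 = s + s*v)
-114*(k(0, -5) + 61) = -114*(0*(1 - 5) + 61) = -114*(0*(-4) + 61) = -114*(0 + 61) = -114*61 = -6954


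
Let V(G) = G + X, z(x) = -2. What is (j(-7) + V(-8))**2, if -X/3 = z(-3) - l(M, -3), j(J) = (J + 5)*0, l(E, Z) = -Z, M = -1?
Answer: 49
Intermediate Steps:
j(J) = 0 (j(J) = (5 + J)*0 = 0)
X = 15 (X = -3*(-2 - (-1)*(-3)) = -3*(-2 - 1*3) = -3*(-2 - 3) = -3*(-5) = 15)
V(G) = 15 + G (V(G) = G + 15 = 15 + G)
(j(-7) + V(-8))**2 = (0 + (15 - 8))**2 = (0 + 7)**2 = 7**2 = 49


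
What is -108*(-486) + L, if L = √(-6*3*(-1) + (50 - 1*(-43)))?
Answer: 52488 + √111 ≈ 52499.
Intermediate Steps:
L = √111 (L = √(-18*(-1) + (50 + 43)) = √(18 + 93) = √111 ≈ 10.536)
-108*(-486) + L = -108*(-486) + √111 = 52488 + √111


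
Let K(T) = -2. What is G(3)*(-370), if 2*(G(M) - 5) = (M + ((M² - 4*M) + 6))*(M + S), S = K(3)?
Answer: -2960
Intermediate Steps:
S = -2
G(M) = 5 + (-2 + M)*(6 + M² - 3*M)/2 (G(M) = 5 + ((M + ((M² - 4*M) + 6))*(M - 2))/2 = 5 + ((M + (6 + M² - 4*M))*(-2 + M))/2 = 5 + ((6 + M² - 3*M)*(-2 + M))/2 = 5 + ((-2 + M)*(6 + M² - 3*M))/2 = 5 + (-2 + M)*(6 + M² - 3*M)/2)
G(3)*(-370) = (-1 + (½)*3³ + 6*3 - 5/2*3²)*(-370) = (-1 + (½)*27 + 18 - 5/2*9)*(-370) = (-1 + 27/2 + 18 - 45/2)*(-370) = 8*(-370) = -2960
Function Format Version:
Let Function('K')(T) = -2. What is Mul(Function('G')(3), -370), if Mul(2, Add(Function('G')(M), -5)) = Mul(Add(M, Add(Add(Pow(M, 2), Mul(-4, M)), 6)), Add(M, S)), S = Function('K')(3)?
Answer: -2960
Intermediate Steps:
S = -2
Function('G')(M) = Add(5, Mul(Rational(1, 2), Add(-2, M), Add(6, Pow(M, 2), Mul(-3, M)))) (Function('G')(M) = Add(5, Mul(Rational(1, 2), Mul(Add(M, Add(Add(Pow(M, 2), Mul(-4, M)), 6)), Add(M, -2)))) = Add(5, Mul(Rational(1, 2), Mul(Add(M, Add(6, Pow(M, 2), Mul(-4, M))), Add(-2, M)))) = Add(5, Mul(Rational(1, 2), Mul(Add(6, Pow(M, 2), Mul(-3, M)), Add(-2, M)))) = Add(5, Mul(Rational(1, 2), Mul(Add(-2, M), Add(6, Pow(M, 2), Mul(-3, M))))) = Add(5, Mul(Rational(1, 2), Add(-2, M), Add(6, Pow(M, 2), Mul(-3, M)))))
Mul(Function('G')(3), -370) = Mul(Add(-1, Mul(Rational(1, 2), Pow(3, 3)), Mul(6, 3), Mul(Rational(-5, 2), Pow(3, 2))), -370) = Mul(Add(-1, Mul(Rational(1, 2), 27), 18, Mul(Rational(-5, 2), 9)), -370) = Mul(Add(-1, Rational(27, 2), 18, Rational(-45, 2)), -370) = Mul(8, -370) = -2960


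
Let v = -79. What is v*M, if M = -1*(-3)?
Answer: -237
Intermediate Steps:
M = 3
v*M = -79*3 = -237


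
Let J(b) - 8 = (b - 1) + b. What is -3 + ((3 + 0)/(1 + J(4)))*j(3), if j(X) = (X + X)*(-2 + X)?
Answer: -15/8 ≈ -1.8750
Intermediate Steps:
j(X) = 2*X*(-2 + X) (j(X) = (2*X)*(-2 + X) = 2*X*(-2 + X))
J(b) = 7 + 2*b (J(b) = 8 + ((b - 1) + b) = 8 + ((-1 + b) + b) = 8 + (-1 + 2*b) = 7 + 2*b)
-3 + ((3 + 0)/(1 + J(4)))*j(3) = -3 + ((3 + 0)/(1 + (7 + 2*4)))*(2*3*(-2 + 3)) = -3 + (3/(1 + (7 + 8)))*(2*3*1) = -3 + (3/(1 + 15))*6 = -3 + (3/16)*6 = -3 + 9/8 = -15/8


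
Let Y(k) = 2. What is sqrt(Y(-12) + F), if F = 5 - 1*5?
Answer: sqrt(2) ≈ 1.4142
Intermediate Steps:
F = 0 (F = 5 - 5 = 0)
sqrt(Y(-12) + F) = sqrt(2 + 0) = sqrt(2)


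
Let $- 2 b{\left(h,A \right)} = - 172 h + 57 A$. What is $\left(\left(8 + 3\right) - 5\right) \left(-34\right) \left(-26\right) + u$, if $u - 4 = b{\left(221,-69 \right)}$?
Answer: $\frac{52561}{2} \approx 26281.0$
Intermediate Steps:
$b{\left(h,A \right)} = 86 h - \frac{57 A}{2}$ ($b{\left(h,A \right)} = - \frac{- 172 h + 57 A}{2} = 86 h - \frac{57 A}{2}$)
$u = \frac{41953}{2}$ ($u = 4 + \left(86 \cdot 221 - - \frac{3933}{2}\right) = 4 + \left(19006 + \frac{3933}{2}\right) = 4 + \frac{41945}{2} = \frac{41953}{2} \approx 20977.0$)
$\left(\left(8 + 3\right) - 5\right) \left(-34\right) \left(-26\right) + u = \left(\left(8 + 3\right) - 5\right) \left(-34\right) \left(-26\right) + \frac{41953}{2} = \left(11 - 5\right) \left(-34\right) \left(-26\right) + \frac{41953}{2} = 6 \left(-34\right) \left(-26\right) + \frac{41953}{2} = \left(-204\right) \left(-26\right) + \frac{41953}{2} = 5304 + \frac{41953}{2} = \frac{52561}{2}$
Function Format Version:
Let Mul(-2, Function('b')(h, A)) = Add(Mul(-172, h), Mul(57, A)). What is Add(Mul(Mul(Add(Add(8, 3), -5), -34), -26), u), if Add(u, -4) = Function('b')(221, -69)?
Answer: Rational(52561, 2) ≈ 26281.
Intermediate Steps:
Function('b')(h, A) = Add(Mul(86, h), Mul(Rational(-57, 2), A)) (Function('b')(h, A) = Mul(Rational(-1, 2), Add(Mul(-172, h), Mul(57, A))) = Add(Mul(86, h), Mul(Rational(-57, 2), A)))
u = Rational(41953, 2) (u = Add(4, Add(Mul(86, 221), Mul(Rational(-57, 2), -69))) = Add(4, Add(19006, Rational(3933, 2))) = Add(4, Rational(41945, 2)) = Rational(41953, 2) ≈ 20977.)
Add(Mul(Mul(Add(Add(8, 3), -5), -34), -26), u) = Add(Mul(Mul(Add(Add(8, 3), -5), -34), -26), Rational(41953, 2)) = Add(Mul(Mul(Add(11, -5), -34), -26), Rational(41953, 2)) = Add(Mul(Mul(6, -34), -26), Rational(41953, 2)) = Add(Mul(-204, -26), Rational(41953, 2)) = Add(5304, Rational(41953, 2)) = Rational(52561, 2)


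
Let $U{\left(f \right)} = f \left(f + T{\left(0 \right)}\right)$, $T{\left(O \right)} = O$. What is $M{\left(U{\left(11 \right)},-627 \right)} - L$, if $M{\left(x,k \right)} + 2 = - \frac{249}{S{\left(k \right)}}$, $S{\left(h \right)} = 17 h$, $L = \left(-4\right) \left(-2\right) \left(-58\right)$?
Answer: $\frac{1641569}{3553} \approx 462.02$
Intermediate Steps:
$U{\left(f \right)} = f^{2}$ ($U{\left(f \right)} = f \left(f + 0\right) = f f = f^{2}$)
$L = -464$ ($L = 8 \left(-58\right) = -464$)
$M{\left(x,k \right)} = -2 - \frac{249}{17 k}$
$M{\left(U{\left(11 \right)},-627 \right)} - L = \left(-2 - \frac{249}{17 \left(-627\right)}\right) - -464 = \left(-2 - - \frac{83}{3553}\right) + 464 = \left(-2 + \frac{83}{3553}\right) + 464 = - \frac{7023}{3553} + 464 = \frac{1641569}{3553}$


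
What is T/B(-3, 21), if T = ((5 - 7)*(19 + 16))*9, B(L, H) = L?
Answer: 210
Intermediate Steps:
T = -630 (T = -2*35*9 = -70*9 = -630)
T/B(-3, 21) = -630/(-3) = -630*(-⅓) = 210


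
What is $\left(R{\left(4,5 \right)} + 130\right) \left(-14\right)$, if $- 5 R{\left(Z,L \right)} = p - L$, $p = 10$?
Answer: $-1806$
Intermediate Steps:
$R{\left(Z,L \right)} = -2 + \frac{L}{5}$ ($R{\left(Z,L \right)} = - \frac{10 - L}{5} = -2 + \frac{L}{5}$)
$\left(R{\left(4,5 \right)} + 130\right) \left(-14\right) = \left(\left(-2 + \frac{1}{5} \cdot 5\right) + 130\right) \left(-14\right) = \left(\left(-2 + 1\right) + 130\right) \left(-14\right) = \left(-1 + 130\right) \left(-14\right) = 129 \left(-14\right) = -1806$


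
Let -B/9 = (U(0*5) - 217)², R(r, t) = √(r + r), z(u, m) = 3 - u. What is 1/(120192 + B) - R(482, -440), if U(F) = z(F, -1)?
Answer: -1/291972 - 2*√241 ≈ -31.048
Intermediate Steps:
U(F) = 3 - F
R(r, t) = √2*√r (R(r, t) = √(2*r) = √2*√r)
B = -412164 (B = -9*((3 - 0*5) - 217)² = -9*((3 - 1*0) - 217)² = -9*((3 + 0) - 217)² = -9*(3 - 217)² = -9*(-214)² = -9*45796 = -412164)
1/(120192 + B) - R(482, -440) = 1/(120192 - 412164) - √2*√482 = 1/(-291972) - 2*√241 = -1/291972 - 2*√241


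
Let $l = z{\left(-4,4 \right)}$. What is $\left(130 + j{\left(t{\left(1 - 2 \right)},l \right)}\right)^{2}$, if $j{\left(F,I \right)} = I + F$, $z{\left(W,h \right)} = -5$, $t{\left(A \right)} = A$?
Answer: $15376$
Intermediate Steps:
$l = -5$
$j{\left(F,I \right)} = F + I$
$\left(130 + j{\left(t{\left(1 - 2 \right)},l \right)}\right)^{2} = \left(130 + \left(\left(1 - 2\right) - 5\right)\right)^{2} = \left(130 - 6\right)^{2} = 124^{2} = 15376$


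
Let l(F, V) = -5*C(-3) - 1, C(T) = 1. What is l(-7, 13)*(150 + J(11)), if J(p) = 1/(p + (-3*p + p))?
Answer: -9894/11 ≈ -899.45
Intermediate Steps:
J(p) = -1/p (J(p) = 1/(p - 2*p) = 1/(-p) = -1/p)
l(F, V) = -6 (l(F, V) = -5*1 - 1 = -5 - 1 = -6)
l(-7, 13)*(150 + J(11)) = -6*(150 - 1/11) = -6*1649/11 = -9894/11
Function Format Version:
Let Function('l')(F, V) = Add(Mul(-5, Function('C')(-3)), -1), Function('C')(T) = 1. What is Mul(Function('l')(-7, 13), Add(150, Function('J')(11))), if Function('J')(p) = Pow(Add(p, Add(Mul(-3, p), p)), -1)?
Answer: Rational(-9894, 11) ≈ -899.45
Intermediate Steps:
Function('J')(p) = Mul(-1, Pow(p, -1)) (Function('J')(p) = Pow(Add(p, Mul(-2, p)), -1) = Pow(Mul(-1, p), -1) = Mul(-1, Pow(p, -1)))
Function('l')(F, V) = -6 (Function('l')(F, V) = Add(Mul(-5, 1), -1) = Add(-5, -1) = -6)
Mul(Function('l')(-7, 13), Add(150, Function('J')(11))) = Mul(-6, Add(150, Mul(-1, Pow(11, -1)))) = Mul(-6, Add(150, Mul(-1, Rational(1, 11)))) = Mul(-6, Add(150, Rational(-1, 11))) = Mul(-6, Rational(1649, 11)) = Rational(-9894, 11)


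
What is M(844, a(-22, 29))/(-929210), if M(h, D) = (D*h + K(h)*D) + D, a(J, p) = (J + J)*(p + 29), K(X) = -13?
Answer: 1061632/464605 ≈ 2.2850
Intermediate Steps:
a(J, p) = 2*J*(29 + p) (a(J, p) = (2*J)*(29 + p) = 2*J*(29 + p))
M(h, D) = -12*D + D*h (M(h, D) = (D*h - 13*D) + D = (-13*D + D*h) + D = -12*D + D*h)
M(844, a(-22, 29))/(-929210) = ((2*(-22)*(29 + 29))*(-12 + 844))/(-929210) = ((2*(-22)*58)*832)*(-1/929210) = -2552*832*(-1/929210) = -2123264*(-1/929210) = 1061632/464605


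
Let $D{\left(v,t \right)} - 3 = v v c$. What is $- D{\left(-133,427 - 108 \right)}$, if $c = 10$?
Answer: $-176893$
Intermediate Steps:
$D{\left(v,t \right)} = 3 + 10 v^{2}$ ($D{\left(v,t \right)} = 3 + v v 10 = 3 + v^{2} \cdot 10 = 3 + 10 v^{2}$)
$- D{\left(-133,427 - 108 \right)} = - (3 + 10 \left(-133\right)^{2}) = - (3 + 10 \cdot 17689) = - (3 + 176890) = \left(-1\right) 176893 = -176893$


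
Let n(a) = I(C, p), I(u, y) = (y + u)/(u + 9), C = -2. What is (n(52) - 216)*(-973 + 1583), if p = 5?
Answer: -920490/7 ≈ -1.3150e+5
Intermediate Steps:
I(u, y) = (u + y)/(9 + u)
n(a) = 3/7 (n(a) = (-2 + 5)/(9 - 2) = 3/7)
(n(52) - 216)*(-973 + 1583) = (3/7 - 216)*(-973 + 1583) = -1509/7*610 = -920490/7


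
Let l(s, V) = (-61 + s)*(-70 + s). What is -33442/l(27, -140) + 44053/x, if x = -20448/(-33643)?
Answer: 1083054971741/14947488 ≈ 72457.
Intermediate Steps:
x = 20448/33643 (x = -20448*(-1/33643) = 20448/33643 ≈ 0.60779)
l(s, V) = (-70 + s)*(-61 + s)
-33442/l(27, -140) + 44053/x = -33442/(4270 + 27² - 131*27) + 44053/(20448/33643) = -33442/(4270 + 729 - 3537) + 44053*(33643/20448) = -33442/1462 + 1482075079/20448 = -33442*1/1462 + 1482075079/20448 = -16721/731 + 1482075079/20448 = 1083054971741/14947488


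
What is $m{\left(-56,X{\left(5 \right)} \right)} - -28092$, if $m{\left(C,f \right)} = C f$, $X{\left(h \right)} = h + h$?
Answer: $27532$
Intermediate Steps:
$X{\left(h \right)} = 2 h$
$m{\left(-56,X{\left(5 \right)} \right)} - -28092 = - 56 \cdot 2 \cdot 5 - -28092 = \left(-56\right) 10 + 28092 = -560 + 28092 = 27532$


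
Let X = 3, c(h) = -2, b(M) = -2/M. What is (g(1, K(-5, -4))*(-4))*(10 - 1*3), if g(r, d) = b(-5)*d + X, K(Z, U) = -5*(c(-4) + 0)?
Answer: -196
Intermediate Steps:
K(Z, U) = 10 (K(Z, U) = -5*(-2 + 0) = -5*(-2) = 10)
g(r, d) = 3 + 2*d/5 (g(r, d) = (-2/(-5))*d + 3 = (-2*(-⅕))*d + 3 = 2*d/5 + 3 = 3 + 2*d/5)
(g(1, K(-5, -4))*(-4))*(10 - 1*3) = ((3 + (⅖)*10)*(-4))*(10 - 1*3) = ((3 + 4)*(-4))*(10 - 3) = (7*(-4))*7 = -28*7 = -196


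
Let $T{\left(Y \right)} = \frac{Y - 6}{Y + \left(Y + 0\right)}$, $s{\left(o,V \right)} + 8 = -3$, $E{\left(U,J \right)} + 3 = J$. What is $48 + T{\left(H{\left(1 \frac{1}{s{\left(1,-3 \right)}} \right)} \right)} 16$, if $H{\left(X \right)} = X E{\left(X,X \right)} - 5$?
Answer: $\frac{37784}{571} \approx 66.172$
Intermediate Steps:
$E{\left(U,J \right)} = -3 + J$
$s{\left(o,V \right)} = -11$ ($s{\left(o,V \right)} = -8 - 3 = -11$)
$H{\left(X \right)} = -5 + X \left(-3 + X\right)$ ($H{\left(X \right)} = X \left(-3 + X\right) - 5 = -5 + X \left(-3 + X\right)$)
$T{\left(Y \right)} = \frac{-6 + Y}{2 Y}$ ($T{\left(Y \right)} = \frac{-6 + Y}{Y + Y} = \frac{-6 + Y}{2 Y}$)
$48 + T{\left(H{\left(1 \frac{1}{s{\left(1,-3 \right)}} \right)} \right)} 16 = 48 + \frac{-6 - \left(5 - 1 \frac{1}{-11} \left(-3 + 1 \frac{1}{-11}\right)\right)}{2 \left(-5 + 1 \frac{1}{-11} \left(-3 + 1 \frac{1}{-11}\right)\right)} 16 = 48 + \frac{-6 - \left(5 - 1 \left(- \frac{1}{11}\right) \left(-3 + 1 \left(- \frac{1}{11}\right)\right)\right)}{2 \left(-5 + 1 \left(- \frac{1}{11}\right) \left(-3 + 1 \left(- \frac{1}{11}\right)\right)\right)} 16 = 48 + \frac{-6 - \left(5 + \frac{-3 - \frac{1}{11}}{11}\right)}{2 \left(-5 - \frac{-3 - \frac{1}{11}}{11}\right)} 16 = 48 + \frac{-6 - \frac{571}{121}}{2 \left(-5 - - \frac{34}{121}\right)} 16 = 48 + \frac{-6 + \left(-5 + \frac{34}{121}\right)}{2 \left(-5 + \frac{34}{121}\right)} 16 = 48 + \frac{-6 - \frac{571}{121}}{2 \left(- \frac{571}{121}\right)} 16 = 48 + \frac{1}{2} \left(- \frac{121}{571}\right) \left(- \frac{1297}{121}\right) 16 = 48 + \frac{1297}{1142} \cdot 16 = 48 + \frac{10376}{571} = \frac{37784}{571}$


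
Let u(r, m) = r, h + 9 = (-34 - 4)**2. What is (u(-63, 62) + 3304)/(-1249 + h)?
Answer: 3241/186 ≈ 17.425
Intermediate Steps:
h = 1435 (h = -9 + (-34 - 4)**2 = -9 + (-38)**2 = -9 + 1444 = 1435)
(u(-63, 62) + 3304)/(-1249 + h) = (-63 + 3304)/(-1249 + 1435) = 3241/186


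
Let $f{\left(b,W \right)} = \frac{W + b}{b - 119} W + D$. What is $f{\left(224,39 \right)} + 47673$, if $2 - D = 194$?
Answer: $\frac{1665254}{35} \approx 47579.0$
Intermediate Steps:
$D = -192$ ($D = 2 - 194 = -192$)
$f{\left(b,W \right)} = -192 + \frac{W \left(W + b\right)}{-119 + b}$ ($f{\left(b,W \right)} = \frac{W + b}{b - 119} W - 192 = \frac{W + b}{-119 + b} W - 192 = \frac{W \left(W + b\right)}{-119 + b} - 192 = -192 + \frac{W \left(W + b\right)}{-119 + b}$)
$f{\left(224,39 \right)} + 47673 = \frac{22848 + 39^{2} - 43008 + 39 \cdot 224}{-119 + 224} + 47673 = \frac{22848 + 1521 - 43008 + 8736}{105} + 47673 = \frac{1}{105} \left(-9903\right) + 47673 = - \frac{3301}{35} + 47673 = \frac{1665254}{35}$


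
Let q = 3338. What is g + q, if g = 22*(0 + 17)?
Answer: 3712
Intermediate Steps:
g = 374 (g = 22*17 = 374)
g + q = 374 + 3338 = 3712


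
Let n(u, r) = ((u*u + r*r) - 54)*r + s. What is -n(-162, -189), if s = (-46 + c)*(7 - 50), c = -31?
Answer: 11697868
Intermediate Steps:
s = 3311 (s = (-46 - 31)*(7 - 50) = -77*(-43) = 3311)
n(u, r) = 3311 + r*(-54 + r² + u²) (n(u, r) = ((u*u + r*r) - 54)*r + 3311 = ((u² + r²) - 54)*r + 3311 = ((r² + u²) - 54)*r + 3311 = (-54 + r² + u²)*r + 3311 = r*(-54 + r² + u²) + 3311 = 3311 + r*(-54 + r² + u²))
-n(-162, -189) = -(3311 + (-189)³ - 54*(-189) - 189*(-162)²) = -(3311 - 6751269 + 10206 - 189*26244) = -(3311 - 6751269 + 10206 - 4960116) = -1*(-11697868) = 11697868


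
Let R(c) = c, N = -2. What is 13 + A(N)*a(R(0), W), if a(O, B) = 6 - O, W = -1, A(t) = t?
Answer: 1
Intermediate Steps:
13 + A(N)*a(R(0), W) = 13 - 2*(6 - 1*0) = 13 - 2*(6 + 0) = 13 - 2*6 = 13 - 12 = 1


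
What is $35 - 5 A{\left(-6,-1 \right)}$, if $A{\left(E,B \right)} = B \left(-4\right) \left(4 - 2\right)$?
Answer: $-5$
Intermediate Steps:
$A{\left(E,B \right)} = - 8 B$ ($A{\left(E,B \right)} = - 4 B 2 = - 8 B$)
$35 - 5 A{\left(-6,-1 \right)} = 35 - 5 \left(\left(-8\right) \left(-1\right)\right) = 35 - 40 = -5$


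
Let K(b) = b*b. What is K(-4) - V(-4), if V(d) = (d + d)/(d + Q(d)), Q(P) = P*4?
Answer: 78/5 ≈ 15.600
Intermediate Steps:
Q(P) = 4*P
K(b) = b²
V(d) = ⅖ (V(d) = (d + d)/(d + 4*d) = (2*d)/((5*d)) = (2*d)*(1/(5*d)) = ⅖)
K(-4) - V(-4) = (-4)² - 1*⅖ = 16 - ⅖ = 78/5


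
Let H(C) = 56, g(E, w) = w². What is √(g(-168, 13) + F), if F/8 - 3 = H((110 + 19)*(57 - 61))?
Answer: √641 ≈ 25.318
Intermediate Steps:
F = 472 (F = 24 + 8*56 = 24 + 448 = 472)
√(g(-168, 13) + F) = √(13² + 472) = √(169 + 472) = √641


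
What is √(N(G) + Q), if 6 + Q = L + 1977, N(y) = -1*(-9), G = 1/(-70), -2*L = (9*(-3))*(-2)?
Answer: 3*√217 ≈ 44.193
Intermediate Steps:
L = -27 (L = -9*(-3)*(-2)/2 = -(-27)*(-2)/2 = -½*54 = -27)
G = -1/70 ≈ -0.014286
N(y) = 9
Q = 1944 (Q = -6 + (-27 + 1977) = -6 + 1950 = 1944)
√(N(G) + Q) = √(9 + 1944) = √1953 = 3*√217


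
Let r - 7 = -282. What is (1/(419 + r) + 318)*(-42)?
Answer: -320551/24 ≈ -13356.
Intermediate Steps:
r = -275 (r = 7 - 282 = -275)
(1/(419 + r) + 318)*(-42) = (1/(419 - 275) + 318)*(-42) = (1/144 + 318)*(-42) = (45793/144)*(-42) = -320551/24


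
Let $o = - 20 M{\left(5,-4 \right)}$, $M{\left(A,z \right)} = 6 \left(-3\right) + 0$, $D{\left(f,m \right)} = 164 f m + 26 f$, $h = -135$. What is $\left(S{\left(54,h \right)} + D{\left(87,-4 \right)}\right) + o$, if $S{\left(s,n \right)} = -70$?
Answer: $-54520$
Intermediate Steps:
$D{\left(f,m \right)} = 26 f + 164 f m$ ($D{\left(f,m \right)} = 164 f m + 26 f = 26 f + 164 f m$)
$M{\left(A,z \right)} = -18$ ($M{\left(A,z \right)} = -18 + 0 = -18$)
$o = 360$ ($o = \left(-20\right) \left(-18\right) = 360$)
$\left(S{\left(54,h \right)} + D{\left(87,-4 \right)}\right) + o = \left(-70 + 2 \cdot 87 \left(13 + 82 \left(-4\right)\right)\right) + 360 = \left(-70 + 2 \cdot 87 \left(13 - 328\right)\right) + 360 = \left(-70 + 2 \cdot 87 \left(-315\right)\right) + 360 = \left(-70 - 54810\right) + 360 = -54880 + 360 = -54520$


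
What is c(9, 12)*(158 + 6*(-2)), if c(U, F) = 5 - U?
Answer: -584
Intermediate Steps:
c(9, 12)*(158 + 6*(-2)) = (5 - 1*9)*(158 + 6*(-2)) = (5 - 9)*(158 - 12) = -4*146 = -584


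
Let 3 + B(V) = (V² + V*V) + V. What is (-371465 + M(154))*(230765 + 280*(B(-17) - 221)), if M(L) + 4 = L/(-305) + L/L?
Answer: -7367195557350/61 ≈ -1.2077e+11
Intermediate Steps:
B(V) = -3 + V + 2*V² (B(V) = -3 + ((V² + V*V) + V) = -3 + ((V² + V²) + V) = -3 + (2*V² + V) = -3 + (V + 2*V²) = -3 + V + 2*V²)
M(L) = -3 - L/305 (M(L) = -4 + (L/(-305) + L/L) = -4 + (L*(-1/305) + 1) = -4 + (-L/305 + 1) = -4 + (1 - L/305) = -3 - L/305)
(-371465 + M(154))*(230765 + 280*(B(-17) - 221)) = (-371465 + (-3 - 1/305*154))*(230765 + 280*((-3 - 17 + 2*(-17)²) - 221)) = (-371465 + (-3 - 154/305))*(230765 + 280*((-3 - 17 + 2*289) - 221)) = (-371465 - 1069/305)*(230765 + 280*((-3 - 17 + 578) - 221)) = -113297894*(230765 + 280*(558 - 221))/305 = -113297894*(230765 + 280*337)/305 = -113297894*(230765 + 94360)/305 = -113297894/305*325125 = -7367195557350/61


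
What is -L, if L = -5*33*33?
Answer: 5445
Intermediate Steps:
L = -5445 (L = -165*33 = -5445)
-L = -1*(-5445) = 5445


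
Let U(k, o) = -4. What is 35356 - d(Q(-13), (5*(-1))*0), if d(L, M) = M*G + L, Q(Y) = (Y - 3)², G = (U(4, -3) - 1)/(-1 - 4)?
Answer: 35100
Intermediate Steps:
G = 1 (G = (-4 - 1)/(-1 - 4) = -5/(-5) = -5*(-⅕) = 1)
Q(Y) = (-3 + Y)²
d(L, M) = L + M (d(L, M) = M*1 + L = M + L = L + M)
35356 - d(Q(-13), (5*(-1))*0) = 35356 - ((-3 - 13)² + (5*(-1))*0) = 35356 - ((-16)² - 5*0) = 35356 - (256 + 0) = 35356 - 1*256 = 35356 - 256 = 35100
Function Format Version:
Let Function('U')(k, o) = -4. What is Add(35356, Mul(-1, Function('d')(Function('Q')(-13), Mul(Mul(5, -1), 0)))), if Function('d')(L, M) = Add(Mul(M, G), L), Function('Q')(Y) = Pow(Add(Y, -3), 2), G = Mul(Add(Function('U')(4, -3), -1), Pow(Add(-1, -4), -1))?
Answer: 35100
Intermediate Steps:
G = 1 (G = Mul(Add(-4, -1), Pow(Add(-1, -4), -1)) = Mul(-5, Pow(-5, -1)) = Mul(-5, Rational(-1, 5)) = 1)
Function('Q')(Y) = Pow(Add(-3, Y), 2)
Function('d')(L, M) = Add(L, M) (Function('d')(L, M) = Add(Mul(M, 1), L) = Add(M, L) = Add(L, M))
Add(35356, Mul(-1, Function('d')(Function('Q')(-13), Mul(Mul(5, -1), 0)))) = Add(35356, Mul(-1, Add(Pow(Add(-3, -13), 2), Mul(Mul(5, -1), 0)))) = Add(35356, Mul(-1, Add(Pow(-16, 2), Mul(-5, 0)))) = Add(35356, Mul(-1, Add(256, 0))) = Add(35356, Mul(-1, 256)) = Add(35356, -256) = 35100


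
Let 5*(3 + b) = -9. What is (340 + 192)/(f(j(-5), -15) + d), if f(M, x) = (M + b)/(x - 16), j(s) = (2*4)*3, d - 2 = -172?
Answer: -5890/1889 ≈ -3.1181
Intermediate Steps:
d = -170 (d = 2 - 172 = -170)
b = -24/5 (b = -3 + (⅕)*(-9) = -3 - 9/5 = -24/5 ≈ -4.8000)
j(s) = 24 (j(s) = 8*3 = 24)
f(M, x) = (-24/5 + M)/(-16 + x) (f(M, x) = (M - 24/5)/(x - 16) = (-24/5 + M)/(-16 + x))
(340 + 192)/(f(j(-5), -15) + d) = (340 + 192)/((-24/5 + 24)/(-16 - 15) - 170) = 532/((96/5)/(-31) - 170) = 532/(-1/31*96/5 - 170) = 532/(-96/155 - 170) = 532/(-26446/155) = 532*(-155/26446) = -5890/1889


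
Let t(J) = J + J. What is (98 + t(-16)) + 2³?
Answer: 74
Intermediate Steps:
t(J) = 2*J
(98 + t(-16)) + 2³ = (98 + 2*(-16)) + 2³ = (98 - 32) + 8 = 66 + 8 = 74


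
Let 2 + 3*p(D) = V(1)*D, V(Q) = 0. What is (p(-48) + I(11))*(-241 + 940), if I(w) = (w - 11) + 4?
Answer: 2330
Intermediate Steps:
I(w) = -7 + w (I(w) = (-11 + w) + 4 = -7 + w)
p(D) = -2/3 (p(D) = -2/3 + (0*D)/3 = -2/3 + (1/3)*0 = -2/3 + 0 = -2/3)
(p(-48) + I(11))*(-241 + 940) = (-2/3 + (-7 + 11))*(-241 + 940) = (-2/3 + 4)*699 = (10/3)*699 = 2330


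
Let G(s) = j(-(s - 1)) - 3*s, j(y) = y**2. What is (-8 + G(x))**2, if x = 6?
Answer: 1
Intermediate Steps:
G(s) = (1 - s)**2 - 3*s (G(s) = (-(s - 1))**2 - 3*s = (-(-1 + s))**2 - 3*s = (1 - s)**2 - 3*s)
(-8 + G(x))**2 = (-8 + ((-1 + 6)**2 - 3*6))**2 = (-8 + (5**2 - 18))**2 = (-8 + (25 - 18))**2 = (-8 + 7)**2 = (-1)**2 = 1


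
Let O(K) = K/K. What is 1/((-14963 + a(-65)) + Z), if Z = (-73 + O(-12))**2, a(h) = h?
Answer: -1/9844 ≈ -0.00010158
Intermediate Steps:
O(K) = 1
Z = 5184 (Z = (-73 + 1)**2 = (-72)**2 = 5184)
1/((-14963 + a(-65)) + Z) = 1/((-14963 - 65) + 5184) = 1/(-15028 + 5184) = 1/(-9844) = -1/9844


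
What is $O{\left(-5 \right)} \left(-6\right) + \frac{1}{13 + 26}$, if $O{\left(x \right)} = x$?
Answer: $\frac{1171}{39} \approx 30.026$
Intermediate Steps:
$O{\left(-5 \right)} \left(-6\right) + \frac{1}{13 + 26} = \left(-5\right) \left(-6\right) + \frac{1}{13 + 26} = 30 + \frac{1}{39} = \frac{1171}{39}$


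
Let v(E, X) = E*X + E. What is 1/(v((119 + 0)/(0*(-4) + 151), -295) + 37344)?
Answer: 151/5603958 ≈ 2.6945e-5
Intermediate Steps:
v(E, X) = E + E*X
1/(v((119 + 0)/(0*(-4) + 151), -295) + 37344) = 1/(((119 + 0)/(0*(-4) + 151))*(1 - 295) + 37344) = 1/((119/(0 + 151))*(-294) + 37344) = 1/((119/151)*(-294) + 37344) = 1/(-34986/151 + 37344) = 1/(5603958/151) = 151/5603958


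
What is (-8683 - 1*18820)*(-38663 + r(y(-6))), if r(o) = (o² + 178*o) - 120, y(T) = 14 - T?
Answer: 957736969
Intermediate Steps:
r(o) = -120 + o² + 178*o
(-8683 - 1*18820)*(-38663 + r(y(-6))) = (-8683 - 1*18820)*(-38663 + (-120 + (14 - 1*(-6))² + 178*(14 - 1*(-6)))) = (-8683 - 18820)*(-38663 + (-120 + (14 + 6)² + 178*(14 + 6))) = -27503*(-38663 + (-120 + 20² + 178*20)) = -27503*(-38663 + (-120 + 400 + 3560)) = -27503*(-38663 + 3840) = -27503*(-34823) = 957736969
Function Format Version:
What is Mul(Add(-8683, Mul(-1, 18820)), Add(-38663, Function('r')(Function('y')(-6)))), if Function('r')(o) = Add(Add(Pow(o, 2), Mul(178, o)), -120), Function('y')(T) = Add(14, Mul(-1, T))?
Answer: 957736969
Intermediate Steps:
Function('r')(o) = Add(-120, Pow(o, 2), Mul(178, o))
Mul(Add(-8683, Mul(-1, 18820)), Add(-38663, Function('r')(Function('y')(-6)))) = Mul(Add(-8683, Mul(-1, 18820)), Add(-38663, Add(-120, Pow(Add(14, Mul(-1, -6)), 2), Mul(178, Add(14, Mul(-1, -6)))))) = Mul(Add(-8683, -18820), Add(-38663, Add(-120, Pow(Add(14, 6), 2), Mul(178, Add(14, 6))))) = Mul(-27503, Add(-38663, Add(-120, Pow(20, 2), Mul(178, 20)))) = Mul(-27503, Add(-38663, Add(-120, 400, 3560))) = Mul(-27503, Add(-38663, 3840)) = Mul(-27503, -34823) = 957736969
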